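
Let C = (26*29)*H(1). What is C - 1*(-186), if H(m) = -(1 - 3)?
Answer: 1694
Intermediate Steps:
H(m) = 2 (H(m) = -1*(-2) = 2)
C = 1508 (C = (26*29)*2 = 754*2 = 1508)
C - 1*(-186) = 1508 - 1*(-186) = 1508 + 186 = 1694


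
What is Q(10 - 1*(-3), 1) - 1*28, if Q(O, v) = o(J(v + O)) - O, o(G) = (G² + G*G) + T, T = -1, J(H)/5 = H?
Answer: 9758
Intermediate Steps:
J(H) = 5*H
o(G) = -1 + 2*G² (o(G) = (G² + G*G) - 1 = (G² + G²) - 1 = 2*G² - 1 = -1 + 2*G²)
Q(O, v) = -1 - O + 2*(5*O + 5*v)² (Q(O, v) = (-1 + 2*(5*(v + O))²) - O = (-1 + 2*(5*(O + v))²) - O = (-1 + 2*(5*O + 5*v)²) - O = -1 - O + 2*(5*O + 5*v)²)
Q(10 - 1*(-3), 1) - 1*28 = (-1 - (10 - 1*(-3)) + 50*((10 - 1*(-3)) + 1)²) - 1*28 = (-1 - (10 + 3) + 50*((10 + 3) + 1)²) - 28 = (-1 - 1*13 + 50*(13 + 1)²) - 28 = (-1 - 13 + 50*14²) - 28 = (-1 - 13 + 50*196) - 28 = (-1 - 13 + 9800) - 28 = 9786 - 28 = 9758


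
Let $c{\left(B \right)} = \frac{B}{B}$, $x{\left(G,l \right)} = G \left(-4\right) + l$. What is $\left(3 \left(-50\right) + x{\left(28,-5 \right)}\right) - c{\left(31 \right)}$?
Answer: $-268$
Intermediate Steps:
$x{\left(G,l \right)} = l - 4 G$ ($x{\left(G,l \right)} = - 4 G + l = l - 4 G$)
$c{\left(B \right)} = 1$
$\left(3 \left(-50\right) + x{\left(28,-5 \right)}\right) - c{\left(31 \right)} = \left(3 \left(-50\right) - 117\right) - 1 = \left(-150 - 117\right) - 1 = -267 - 1 = -268$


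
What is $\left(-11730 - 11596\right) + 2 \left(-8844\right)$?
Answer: $-41014$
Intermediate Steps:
$\left(-11730 - 11596\right) + 2 \left(-8844\right) = -23326 - 17688 = -41014$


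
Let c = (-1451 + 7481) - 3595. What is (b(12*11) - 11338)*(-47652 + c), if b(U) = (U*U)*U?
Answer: -103484982710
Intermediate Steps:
c = 2435 (c = 6030 - 3595 = 2435)
b(U) = U**3 (b(U) = U**2*U = U**3)
(b(12*11) - 11338)*(-47652 + c) = ((12*11)**3 - 11338)*(-47652 + 2435) = (132**3 - 11338)*(-45217) = (2299968 - 11338)*(-45217) = 2288630*(-45217) = -103484982710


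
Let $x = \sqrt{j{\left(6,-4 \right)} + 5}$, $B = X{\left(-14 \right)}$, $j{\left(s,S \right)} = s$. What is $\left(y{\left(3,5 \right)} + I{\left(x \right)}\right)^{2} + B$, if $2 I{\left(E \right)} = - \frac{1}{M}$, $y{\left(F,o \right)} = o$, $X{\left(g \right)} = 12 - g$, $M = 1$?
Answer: $\frac{185}{4} \approx 46.25$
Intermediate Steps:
$B = 26$ ($B = 12 - -14 = 12 + 14 = 26$)
$x = \sqrt{11}$ ($x = \sqrt{6 + 5} = \sqrt{11} \approx 3.3166$)
$I{\left(E \right)} = - \frac{1}{2}$ ($I{\left(E \right)} = \frac{\left(-1\right) 1^{-1}}{2} = \frac{\left(-1\right) 1}{2} = \frac{1}{2} \left(-1\right) = - \frac{1}{2}$)
$\left(y{\left(3,5 \right)} + I{\left(x \right)}\right)^{2} + B = \left(5 - \frac{1}{2}\right)^{2} + 26 = \left(\frac{9}{2}\right)^{2} + 26 = \frac{81}{4} + 26 = \frac{185}{4}$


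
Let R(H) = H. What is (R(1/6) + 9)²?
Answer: 3025/36 ≈ 84.028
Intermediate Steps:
(R(1/6) + 9)² = (1/6 + 9)² = (⅙ + 9)² = (55/6)² = 3025/36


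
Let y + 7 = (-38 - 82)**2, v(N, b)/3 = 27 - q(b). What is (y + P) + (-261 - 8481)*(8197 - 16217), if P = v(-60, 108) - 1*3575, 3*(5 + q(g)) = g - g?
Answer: 70121754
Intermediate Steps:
q(g) = -5 (q(g) = -5 + (g - g)/3 = -5 + (1/3)*0 = -5 + 0 = -5)
v(N, b) = 96 (v(N, b) = 3*(27 - 1*(-5)) = 3*(27 + 5) = 3*32 = 96)
y = 14393 (y = -7 + (-38 - 82)**2 = -7 + (-120)**2 = -7 + 14400 = 14393)
P = -3479 (P = 96 - 1*3575 = 96 - 3575 = -3479)
(y + P) + (-261 - 8481)*(8197 - 16217) = (14393 - 3479) + (-261 - 8481)*(8197 - 16217) = 10914 - 8742*(-8020) = 10914 + 70110840 = 70121754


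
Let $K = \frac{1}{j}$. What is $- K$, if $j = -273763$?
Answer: $\frac{1}{273763} \approx 3.6528 \cdot 10^{-6}$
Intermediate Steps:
$K = - \frac{1}{273763}$ ($K = \frac{1}{-273763} = - \frac{1}{273763} \approx -3.6528 \cdot 10^{-6}$)
$- K = \left(-1\right) \left(- \frac{1}{273763}\right) = \frac{1}{273763}$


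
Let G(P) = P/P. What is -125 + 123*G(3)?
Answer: -2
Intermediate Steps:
G(P) = 1
-125 + 123*G(3) = -125 + 123*1 = -125 + 123 = -2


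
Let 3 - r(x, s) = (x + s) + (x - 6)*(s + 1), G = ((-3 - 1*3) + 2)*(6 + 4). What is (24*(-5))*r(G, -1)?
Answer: -5280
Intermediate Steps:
G = -40 (G = ((-3 - 3) + 2)*10 = (-6 + 2)*10 = -4*10 = -40)
r(x, s) = 3 - s - x - (1 + s)*(-6 + x) (r(x, s) = 3 - ((x + s) + (x - 6)*(s + 1)) = 3 - ((s + x) + (-6 + x)*(1 + s)) = 3 - ((s + x) + (1 + s)*(-6 + x)) = 3 - (s + x + (1 + s)*(-6 + x)) = 3 + (-s - x - (1 + s)*(-6 + x)) = 3 - s - x - (1 + s)*(-6 + x))
(24*(-5))*r(G, -1) = (24*(-5))*(9 - 2*(-40) + 5*(-1) - 1*(-1)*(-40)) = -120*(9 + 80 - 5 - 40) = -120*44 = -5280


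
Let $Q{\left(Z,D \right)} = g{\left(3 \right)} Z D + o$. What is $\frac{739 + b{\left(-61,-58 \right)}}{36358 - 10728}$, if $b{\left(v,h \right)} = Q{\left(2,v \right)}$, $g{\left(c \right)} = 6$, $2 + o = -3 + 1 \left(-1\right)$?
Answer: $\frac{1}{25630} \approx 3.9017 \cdot 10^{-5}$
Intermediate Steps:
$o = -6$ ($o = -2 + \left(-3 + 1 \left(-1\right)\right) = -2 - 4 = -6$)
$Q{\left(Z,D \right)} = -6 + 6 D Z$ ($Q{\left(Z,D \right)} = 6 Z D - 6 = 6 D Z - 6 = -6 + 6 D Z$)
$b{\left(v,h \right)} = -6 + 12 v$ ($b{\left(v,h \right)} = -6 + 6 v 2 = -6 + 12 v$)
$\frac{739 + b{\left(-61,-58 \right)}}{36358 - 10728} = \frac{739 + \left(-6 + 12 \left(-61\right)\right)}{36358 - 10728} = \frac{739 - 738}{25630} = \left(739 - 738\right) \frac{1}{25630} = 1 \cdot \frac{1}{25630} = \frac{1}{25630}$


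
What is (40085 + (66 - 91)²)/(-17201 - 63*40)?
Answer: -40710/19721 ≈ -2.0643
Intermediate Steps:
(40085 + (66 - 91)²)/(-17201 - 63*40) = (40085 + (-25)²)/(-17201 - 2520) = (40085 + 625)/(-19721) = 40710*(-1/19721) = -40710/19721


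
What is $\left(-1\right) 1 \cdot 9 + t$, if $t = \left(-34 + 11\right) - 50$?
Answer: $-82$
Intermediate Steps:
$t = -73$ ($t = -23 - 50 = -73$)
$\left(-1\right) 1 \cdot 9 + t = \left(-1\right) 1 \cdot 9 - 73 = \left(-1\right) 9 - 73 = -9 - 73 = -82$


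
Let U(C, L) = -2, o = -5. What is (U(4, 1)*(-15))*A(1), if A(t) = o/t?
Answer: -150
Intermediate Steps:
A(t) = -5/t
(U(4, 1)*(-15))*A(1) = (-2*(-15))*(-5/1) = 30*(-5*1) = 30*(-5) = -150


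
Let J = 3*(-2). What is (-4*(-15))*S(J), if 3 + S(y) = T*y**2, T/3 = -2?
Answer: -13140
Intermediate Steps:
T = -6 (T = 3*(-2) = -6)
J = -6
S(y) = -3 - 6*y**2
(-4*(-15))*S(J) = (-4*(-15))*(-3 - 6*(-6)**2) = 60*(-3 - 6*36) = 60*(-3 - 216) = 60*(-219) = -13140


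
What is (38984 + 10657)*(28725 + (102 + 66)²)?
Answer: 2827005309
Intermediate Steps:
(38984 + 10657)*(28725 + (102 + 66)²) = 49641*(28725 + 168²) = 49641*(28725 + 28224) = 49641*56949 = 2827005309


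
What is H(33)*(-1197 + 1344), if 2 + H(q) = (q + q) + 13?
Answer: 11319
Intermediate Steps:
H(q) = 11 + 2*q (H(q) = -2 + ((q + q) + 13) = -2 + (2*q + 13) = -2 + (13 + 2*q) = 11 + 2*q)
H(33)*(-1197 + 1344) = (11 + 2*33)*(-1197 + 1344) = (11 + 66)*147 = 77*147 = 11319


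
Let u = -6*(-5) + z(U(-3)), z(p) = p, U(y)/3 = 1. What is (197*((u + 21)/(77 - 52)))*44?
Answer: 468072/25 ≈ 18723.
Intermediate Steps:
U(y) = 3 (U(y) = 3*1 = 3)
u = 33 (u = -6*(-5) + 3 = 30 + 3 = 33)
(197*((u + 21)/(77 - 52)))*44 = (197*((33 + 21)/(77 - 52)))*44 = (197*(54/25))*44 = (10638/25)*44 = 468072/25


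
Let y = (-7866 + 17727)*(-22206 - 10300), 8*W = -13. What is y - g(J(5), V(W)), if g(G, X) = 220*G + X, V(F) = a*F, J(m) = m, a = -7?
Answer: -2564342219/8 ≈ -3.2054e+8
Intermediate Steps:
W = -13/8 (W = (⅛)*(-13) = -13/8 ≈ -1.6250)
V(F) = -7*F
g(G, X) = X + 220*G
y = -320541666 (y = 9861*(-32506) = -320541666)
y - g(J(5), V(W)) = -320541666 - (-7*(-13/8) + 220*5) = -320541666 - (91/8 + 1100) = -320541666 - 1*8891/8 = -320541666 - 8891/8 = -2564342219/8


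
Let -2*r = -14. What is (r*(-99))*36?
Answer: -24948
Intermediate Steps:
r = 7 (r = -½*(-14) = 7)
(r*(-99))*36 = (7*(-99))*36 = -693*36 = -24948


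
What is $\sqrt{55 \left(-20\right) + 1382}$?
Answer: $\sqrt{282} \approx 16.793$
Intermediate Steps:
$\sqrt{55 \left(-20\right) + 1382} = \sqrt{-1100 + 1382} = \sqrt{282}$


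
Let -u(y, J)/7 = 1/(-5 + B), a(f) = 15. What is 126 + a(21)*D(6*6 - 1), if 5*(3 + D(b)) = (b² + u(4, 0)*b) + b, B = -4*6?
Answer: 112704/29 ≈ 3886.3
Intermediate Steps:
B = -24
u(y, J) = 7/29 (u(y, J) = -7/(-5 - 24) = -7/(-29) = -7*(-1/29) = 7/29)
D(b) = -3 + b²/5 + 36*b/145 (D(b) = -3 + ((b² + 7*b/29) + b)/5 = -3 + (b² + 36*b/29)/5 = -3 + (b²/5 + 36*b/145) = -3 + b²/5 + 36*b/145)
126 + a(21)*D(6*6 - 1) = 126 + 15*(-3 + (6*6 - 1)²/5 + 36*(6*6 - 1)/145) = 126 + 15*(-3 + (36 - 1)²/5 + 36*(36 - 1)/145) = 126 + 15*(-3 + (⅕)*35² + (36/145)*35) = 126 + 15*(-3 + (⅕)*1225 + 252/29) = 126 + 15*(-3 + 245 + 252/29) = 126 + 15*(7270/29) = 126 + 109050/29 = 112704/29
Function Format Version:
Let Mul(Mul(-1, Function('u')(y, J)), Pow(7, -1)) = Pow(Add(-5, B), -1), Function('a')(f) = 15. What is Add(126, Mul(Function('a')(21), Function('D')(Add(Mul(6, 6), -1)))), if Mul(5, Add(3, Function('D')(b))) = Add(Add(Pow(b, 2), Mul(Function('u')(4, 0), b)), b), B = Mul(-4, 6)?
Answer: Rational(112704, 29) ≈ 3886.3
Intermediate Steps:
B = -24
Function('u')(y, J) = Rational(7, 29) (Function('u')(y, J) = Mul(-7, Pow(Add(-5, -24), -1)) = Mul(-7, Pow(-29, -1)) = Mul(-7, Rational(-1, 29)) = Rational(7, 29))
Function('D')(b) = Add(-3, Mul(Rational(1, 5), Pow(b, 2)), Mul(Rational(36, 145), b)) (Function('D')(b) = Add(-3, Mul(Rational(1, 5), Add(Add(Pow(b, 2), Mul(Rational(7, 29), b)), b))) = Add(-3, Mul(Rational(1, 5), Add(Pow(b, 2), Mul(Rational(36, 29), b)))) = Add(-3, Add(Mul(Rational(1, 5), Pow(b, 2)), Mul(Rational(36, 145), b))) = Add(-3, Mul(Rational(1, 5), Pow(b, 2)), Mul(Rational(36, 145), b)))
Add(126, Mul(Function('a')(21), Function('D')(Add(Mul(6, 6), -1)))) = Add(126, Mul(15, Add(-3, Mul(Rational(1, 5), Pow(Add(Mul(6, 6), -1), 2)), Mul(Rational(36, 145), Add(Mul(6, 6), -1))))) = Add(126, Mul(15, Add(-3, Mul(Rational(1, 5), Pow(Add(36, -1), 2)), Mul(Rational(36, 145), Add(36, -1))))) = Add(126, Mul(15, Add(-3, Mul(Rational(1, 5), Pow(35, 2)), Mul(Rational(36, 145), 35)))) = Add(126, Mul(15, Add(-3, Mul(Rational(1, 5), 1225), Rational(252, 29)))) = Add(126, Mul(15, Add(-3, 245, Rational(252, 29)))) = Add(126, Mul(15, Rational(7270, 29))) = Add(126, Rational(109050, 29)) = Rational(112704, 29)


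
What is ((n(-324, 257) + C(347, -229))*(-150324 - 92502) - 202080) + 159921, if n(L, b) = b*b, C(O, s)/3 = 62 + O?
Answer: -16336404135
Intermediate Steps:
C(O, s) = 186 + 3*O (C(O, s) = 3*(62 + O) = 186 + 3*O)
n(L, b) = b**2
((n(-324, 257) + C(347, -229))*(-150324 - 92502) - 202080) + 159921 = ((257**2 + (186 + 3*347))*(-150324 - 92502) - 202080) + 159921 = ((66049 + (186 + 1041))*(-242826) - 202080) + 159921 = ((66049 + 1227)*(-242826) - 202080) + 159921 = (67276*(-242826) - 202080) + 159921 = (-16336361976 - 202080) + 159921 = -16336564056 + 159921 = -16336404135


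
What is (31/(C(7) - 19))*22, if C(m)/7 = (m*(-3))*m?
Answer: -341/524 ≈ -0.65076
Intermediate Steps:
C(m) = -21*m**2 (C(m) = 7*((m*(-3))*m) = 7*((-3*m)*m) = 7*(-3*m**2) = -21*m**2)
(31/(C(7) - 19))*22 = (31/(-21*7**2 - 19))*22 = (31/(-21*49 - 19))*22 = (31/(-1029 - 19))*22 = (31/(-1048))*22 = (31*(-1/1048))*22 = -31/1048*22 = -341/524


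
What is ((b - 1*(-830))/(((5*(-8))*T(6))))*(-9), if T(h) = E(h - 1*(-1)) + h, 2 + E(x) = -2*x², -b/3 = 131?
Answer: -3933/3760 ≈ -1.0460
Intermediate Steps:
b = -393 (b = -3*131 = -393)
E(x) = -2 - 2*x²
T(h) = -2 + h - 2*(1 + h)² (T(h) = (-2 - 2*(h - 1*(-1))²) + h = (-2 - 2*(h + 1)²) + h = (-2 - 2*(1 + h)²) + h = -2 + h - 2*(1 + h)²)
((b - 1*(-830))/(((5*(-8))*T(6))))*(-9) = ((-393 - 1*(-830))/(((5*(-8))*(-2 + 6 - 2*(1 + 6)²))))*(-9) = ((-393 + 830)/((-40*(-2 + 6 - 2*7²))))*(-9) = (437/((-40*(-2 + 6 - 2*49))))*(-9) = (437/((-40*(-2 + 6 - 98))))*(-9) = (437/((-40*(-94))))*(-9) = (437/3760)*(-9) = -3933/3760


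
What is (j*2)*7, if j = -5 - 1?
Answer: -84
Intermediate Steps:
j = -6
(j*2)*7 = -6*2*7 = -12*7 = -84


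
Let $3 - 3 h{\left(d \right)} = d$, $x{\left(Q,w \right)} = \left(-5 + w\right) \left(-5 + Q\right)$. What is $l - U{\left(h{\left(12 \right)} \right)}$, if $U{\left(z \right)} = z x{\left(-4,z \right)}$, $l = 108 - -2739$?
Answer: $3063$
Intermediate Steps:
$l = 2847$ ($l = 108 + 2739 = 2847$)
$x{\left(Q,w \right)} = \left(-5 + Q\right) \left(-5 + w\right)$
$h{\left(d \right)} = 1 - \frac{d}{3}$
$U{\left(z \right)} = z \left(45 - 9 z\right)$ ($U{\left(z \right)} = z \left(25 - -20 - 5 z - 4 z\right) = z \left(25 + 20 - 5 z - 4 z\right) = z \left(45 - 9 z\right)$)
$l - U{\left(h{\left(12 \right)} \right)} = 2847 - 9 \left(1 - 4\right) \left(5 - \left(1 - 4\right)\right) = 2847 - 9 \left(-3\right) \left(5 - -3\right) = 2847 - 9 \left(-3\right) \left(5 + 3\right) = 2847 - 9 \left(-3\right) 8 = 2847 - -216 = 2847 + 216 = 3063$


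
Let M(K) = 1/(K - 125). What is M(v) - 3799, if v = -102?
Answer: -862374/227 ≈ -3799.0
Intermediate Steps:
M(K) = 1/(-125 + K)
M(v) - 3799 = 1/(-125 - 102) - 3799 = 1/(-227) - 3799 = -1/227 - 3799 = -862374/227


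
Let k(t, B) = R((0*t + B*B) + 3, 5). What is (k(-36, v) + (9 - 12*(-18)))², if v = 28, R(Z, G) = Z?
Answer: 1024144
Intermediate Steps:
k(t, B) = 3 + B² (k(t, B) = (0*t + B*B) + 3 = (0 + B²) + 3 = B² + 3 = 3 + B²)
(k(-36, v) + (9 - 12*(-18)))² = ((3 + 28²) + (9 - 12*(-18)))² = ((3 + 784) + (9 + 216))² = (787 + 225)² = 1012² = 1024144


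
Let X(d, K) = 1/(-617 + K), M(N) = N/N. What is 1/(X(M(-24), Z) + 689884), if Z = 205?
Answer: 412/284232207 ≈ 1.4495e-6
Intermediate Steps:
M(N) = 1
1/(X(M(-24), Z) + 689884) = 1/(1/(-617 + 205) + 689884) = 1/(1/(-412) + 689884) = 1/(-1/412 + 689884) = 1/(284232207/412) = 412/284232207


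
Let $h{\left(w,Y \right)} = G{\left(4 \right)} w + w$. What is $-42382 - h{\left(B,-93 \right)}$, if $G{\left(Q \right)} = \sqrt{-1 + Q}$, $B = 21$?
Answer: $-42403 - 21 \sqrt{3} \approx -42439.0$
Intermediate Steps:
$h{\left(w,Y \right)} = w + w \sqrt{3}$ ($h{\left(w,Y \right)} = \sqrt{-1 + 4} w + w = \sqrt{3} w + w = w \sqrt{3} + w = w + w \sqrt{3}$)
$-42382 - h{\left(B,-93 \right)} = -42382 - 21 \left(1 + \sqrt{3}\right) = -42382 - \left(21 + 21 \sqrt{3}\right) = -42403 - 21 \sqrt{3}$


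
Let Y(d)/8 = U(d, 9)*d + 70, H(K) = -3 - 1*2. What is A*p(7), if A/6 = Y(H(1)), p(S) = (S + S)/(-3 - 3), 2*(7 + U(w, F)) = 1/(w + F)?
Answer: -11690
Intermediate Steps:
U(w, F) = -7 + 1/(2*(F + w)) (U(w, F) = -7 + 1/(2*(w + F)) = -7 + 1/(2*(F + w)))
p(S) = -S/3 (p(S) = (2*S)/(-6) = (2*S)*(-⅙) = -S/3)
H(K) = -5 (H(K) = -3 - 2 = -5)
Y(d) = 560 + 8*d*(-125/2 - 7*d)/(9 + d) (Y(d) = 8*(((½ - 7*9 - 7*d)/(9 + d))*d + 70) = 8*(((½ - 63 - 7*d)/(9 + d))*d + 70) = 8*(((-125/2 - 7*d)/(9 + d))*d + 70) = 8*(d*(-125/2 - 7*d)/(9 + d) + 70) = 8*(70 + d*(-125/2 - 7*d)/(9 + d)) = 560 + 8*d*(-125/2 - 7*d)/(9 + d))
A = 5010 (A = 6*(4*(1260 - 14*(-5)² + 15*(-5))/(9 - 5)) = 6*(4*(1260 - 14*25 - 75)/4) = 6*(4*(¼)*(1260 - 350 - 75)) = 6*(4*(¼)*835) = 6*835 = 5010)
A*p(7) = 5010*(-⅓*7) = 5010*(-7/3) = -11690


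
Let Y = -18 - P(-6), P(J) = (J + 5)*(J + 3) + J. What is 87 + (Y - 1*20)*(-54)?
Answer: 1977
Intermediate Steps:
P(J) = J + (3 + J)*(5 + J) (P(J) = (5 + J)*(3 + J) + J = (3 + J)*(5 + J) + J = J + (3 + J)*(5 + J))
Y = -15 (Y = -18 - (15 + (-6)**2 + 9*(-6)) = -18 - (15 + 36 - 54) = -18 - 1*(-3) = -18 + 3 = -15)
87 + (Y - 1*20)*(-54) = 87 + (-15 - 1*20)*(-54) = 87 + (-15 - 20)*(-54) = 87 - 35*(-54) = 87 + 1890 = 1977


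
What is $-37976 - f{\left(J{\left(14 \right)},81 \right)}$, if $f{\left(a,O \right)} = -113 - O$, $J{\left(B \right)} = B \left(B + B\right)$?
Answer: $-37782$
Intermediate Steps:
$J{\left(B \right)} = 2 B^{2}$ ($J{\left(B \right)} = B 2 B = 2 B^{2}$)
$-37976 - f{\left(J{\left(14 \right)},81 \right)} = -37976 - \left(-113 - 81\right) = -37976 - -194 = -37976 + 194 = -37782$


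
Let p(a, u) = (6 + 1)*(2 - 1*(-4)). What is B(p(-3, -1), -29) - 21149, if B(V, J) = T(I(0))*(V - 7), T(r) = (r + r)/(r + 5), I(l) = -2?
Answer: -63587/3 ≈ -21196.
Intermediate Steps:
p(a, u) = 42 (p(a, u) = 7*(2 + 4) = 7*6 = 42)
T(r) = 2*r/(5 + r) (T(r) = (2*r)/(5 + r) = 2*r/(5 + r))
B(V, J) = 28/3 - 4*V/3 (B(V, J) = (2*(-2)/(5 - 2))*(V - 7) = (2*(-2)/3)*(-7 + V) = (2*(-2)*(1/3))*(-7 + V) = -4*(-7 + V)/3 = 28/3 - 4*V/3)
B(p(-3, -1), -29) - 21149 = (28/3 - 4/3*42) - 21149 = (28/3 - 56) - 21149 = -140/3 - 21149 = -63587/3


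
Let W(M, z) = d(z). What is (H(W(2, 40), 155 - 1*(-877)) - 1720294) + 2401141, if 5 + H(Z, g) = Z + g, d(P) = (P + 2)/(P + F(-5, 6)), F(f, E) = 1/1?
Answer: 27956876/41 ≈ 6.8188e+5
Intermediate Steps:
F(f, E) = 1
d(P) = (2 + P)/(1 + P) (d(P) = (P + 2)/(P + 1) = (2 + P)/(1 + P))
W(M, z) = (2 + z)/(1 + z)
H(Z, g) = -5 + Z + g (H(Z, g) = -5 + (Z + g) = -5 + Z + g)
(H(W(2, 40), 155 - 1*(-877)) - 1720294) + 2401141 = ((-5 + (2 + 40)/(1 + 40) + (155 - 1*(-877))) - 1720294) + 2401141 = ((-5 + 42/41 + (155 + 877)) - 1720294) + 2401141 = ((-5 + (1/41)*42 + 1032) - 1720294) + 2401141 = ((-5 + 42/41 + 1032) - 1720294) + 2401141 = (42149/41 - 1720294) + 2401141 = -70489905/41 + 2401141 = 27956876/41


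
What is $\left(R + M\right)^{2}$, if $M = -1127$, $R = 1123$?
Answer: $16$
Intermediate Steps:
$\left(R + M\right)^{2} = \left(1123 - 1127\right)^{2} = \left(-4\right)^{2} = 16$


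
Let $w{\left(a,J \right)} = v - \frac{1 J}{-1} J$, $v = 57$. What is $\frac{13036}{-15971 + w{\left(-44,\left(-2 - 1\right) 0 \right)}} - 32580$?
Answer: $- \frac{259245578}{7957} \approx -32581.0$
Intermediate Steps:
$w{\left(a,J \right)} = 57 + J^{2}$ ($w{\left(a,J \right)} = 57 - \frac{1 J}{-1} J = 57 - J \left(-1\right) J = 57 - - J J = 57 - - J^{2} = 57 + J^{2}$)
$\frac{13036}{-15971 + w{\left(-44,\left(-2 - 1\right) 0 \right)}} - 32580 = \frac{13036}{-15971 + \left(57 + \left(\left(-2 - 1\right) 0\right)^{2}\right)} - 32580 = \frac{13036}{-15971 + \left(57 + \left(\left(-3\right) 0\right)^{2}\right)} - 32580 = \frac{13036}{-15971 + \left(57 + 0^{2}\right)} - 32580 = \frac{13036}{-15971 + \left(57 + 0\right)} - 32580 = \frac{13036}{-15971 + 57} - 32580 = \frac{13036}{-15914} - 32580 = 13036 \left(- \frac{1}{15914}\right) - 32580 = - \frac{6518}{7957} - 32580 = - \frac{259245578}{7957}$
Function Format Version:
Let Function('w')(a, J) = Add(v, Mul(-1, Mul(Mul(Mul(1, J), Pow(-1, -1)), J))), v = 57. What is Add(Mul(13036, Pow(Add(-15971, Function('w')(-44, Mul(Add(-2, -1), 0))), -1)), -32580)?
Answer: Rational(-259245578, 7957) ≈ -32581.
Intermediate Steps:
Function('w')(a, J) = Add(57, Pow(J, 2)) (Function('w')(a, J) = Add(57, Mul(-1, Mul(Mul(Mul(1, J), Pow(-1, -1)), J))) = Add(57, Mul(-1, Mul(Mul(J, -1), J))) = Add(57, Mul(-1, Mul(Mul(-1, J), J))) = Add(57, Mul(-1, Mul(-1, Pow(J, 2)))) = Add(57, Pow(J, 2)))
Add(Mul(13036, Pow(Add(-15971, Function('w')(-44, Mul(Add(-2, -1), 0))), -1)), -32580) = Add(Mul(13036, Pow(Add(-15971, Add(57, Pow(Mul(Add(-2, -1), 0), 2))), -1)), -32580) = Add(Mul(13036, Pow(Add(-15971, Add(57, Pow(Mul(-3, 0), 2))), -1)), -32580) = Add(Mul(13036, Pow(Add(-15971, Add(57, Pow(0, 2))), -1)), -32580) = Add(Mul(13036, Pow(Add(-15971, Add(57, 0)), -1)), -32580) = Add(Mul(13036, Pow(Add(-15971, 57), -1)), -32580) = Add(Mul(13036, Pow(-15914, -1)), -32580) = Add(Mul(13036, Rational(-1, 15914)), -32580) = Add(Rational(-6518, 7957), -32580) = Rational(-259245578, 7957)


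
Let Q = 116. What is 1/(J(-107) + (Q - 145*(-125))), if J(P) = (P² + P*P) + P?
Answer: 1/41032 ≈ 2.4371e-5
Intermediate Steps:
J(P) = P + 2*P² (J(P) = (P² + P²) + P = 2*P² + P = P + 2*P²)
1/(J(-107) + (Q - 145*(-125))) = 1/(-107*(1 + 2*(-107)) + (116 - 145*(-125))) = 1/(-107*(1 - 214) + (116 + 18125)) = 1/(-107*(-213) + 18241) = 1/(22791 + 18241) = 1/41032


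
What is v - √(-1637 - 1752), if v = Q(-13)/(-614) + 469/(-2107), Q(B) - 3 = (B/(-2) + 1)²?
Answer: -235889/739256 - I*√3389 ≈ -0.31909 - 58.215*I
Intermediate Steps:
Q(B) = 3 + (1 - B/2)² (Q(B) = 3 + (B/(-2) + 1)² = 3 + (B*(-½) + 1)² = 3 + (-B/2 + 1)² = 3 + (1 - B/2)²)
v = -235889/739256 (v = (3 + (-2 - 13)²/4)/(-614) + 469/(-2107) = (3 + (¼)*(-15)²)*(-1/614) + 469*(-1/2107) = (3 + (¼)*225)*(-1/614) - 67/301 = (3 + 225/4)*(-1/614) - 67/301 = (237/4)*(-1/614) - 67/301 = -237/2456 - 67/301 = -235889/739256 ≈ -0.31909)
v - √(-1637 - 1752) = -235889/739256 - √(-1637 - 1752) = -235889/739256 - √(-3389) = -235889/739256 - I*√3389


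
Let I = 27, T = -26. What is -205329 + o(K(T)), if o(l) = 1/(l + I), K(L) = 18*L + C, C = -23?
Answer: -95272657/464 ≈ -2.0533e+5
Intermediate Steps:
K(L) = -23 + 18*L (K(L) = 18*L - 23 = -23 + 18*L)
o(l) = 1/(27 + l) (o(l) = 1/(l + 27) = 1/(27 + l))
-205329 + o(K(T)) = -205329 + 1/(27 + (-23 + 18*(-26))) = -205329 + 1/(27 + (-23 - 468)) = -205329 + 1/(27 - 491) = -205329 + 1/(-464) = -205329 - 1/464 = -95272657/464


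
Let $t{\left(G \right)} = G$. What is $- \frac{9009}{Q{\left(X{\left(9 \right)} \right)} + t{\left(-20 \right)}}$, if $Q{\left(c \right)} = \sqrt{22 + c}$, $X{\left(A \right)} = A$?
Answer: $\frac{20020}{41} + \frac{1001 \sqrt{31}}{41} \approx 624.23$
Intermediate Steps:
$- \frac{9009}{Q{\left(X{\left(9 \right)} \right)} + t{\left(-20 \right)}} = - \frac{9009}{\sqrt{22 + 9} - 20} = - \frac{9009}{\sqrt{31} - 20} = - \frac{9009}{-20 + \sqrt{31}}$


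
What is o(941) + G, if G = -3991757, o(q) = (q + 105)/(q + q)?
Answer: -3756242814/941 ≈ -3.9918e+6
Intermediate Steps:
o(q) = (105 + q)/(2*q) (o(q) = (105 + q)/((2*q)) = (105 + q)*(1/(2*q)) = (105 + q)/(2*q))
o(941) + G = (1/2)*(105 + 941)/941 - 3991757 = (1/2)*(1/941)*1046 - 3991757 = 523/941 - 3991757 = -3756242814/941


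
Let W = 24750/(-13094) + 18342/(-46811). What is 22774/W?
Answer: -6979584605558/699371199 ≈ -9979.8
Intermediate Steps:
W = -699371199/306471617 (W = 24750*(-1/13094) + 18342*(-1/46811) = -12375/6547 - 18342/46811 = -699371199/306471617 ≈ -2.2820)
22774/W = 22774/(-699371199/306471617) = 22774*(-306471617/699371199) = -6979584605558/699371199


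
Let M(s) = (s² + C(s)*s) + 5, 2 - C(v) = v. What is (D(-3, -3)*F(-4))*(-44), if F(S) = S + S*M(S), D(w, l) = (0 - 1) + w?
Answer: 1408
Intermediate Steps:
D(w, l) = -1 + w
C(v) = 2 - v
M(s) = 5 + s² + s*(2 - s) (M(s) = (s² + (2 - s)*s) + 5 = (s² + s*(2 - s)) + 5 = 5 + s² + s*(2 - s))
F(S) = S + S*(5 + 2*S)
(D(-3, -3)*F(-4))*(-44) = ((-1 - 3)*(2*(-4)*(3 - 4)))*(-44) = -8*(-4)*(-1)*(-44) = -4*8*(-44) = -32*(-44) = 1408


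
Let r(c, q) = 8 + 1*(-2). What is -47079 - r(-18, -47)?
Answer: -47085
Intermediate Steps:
r(c, q) = 6 (r(c, q) = 8 - 2 = 6)
-47079 - r(-18, -47) = -47079 - 1*6 = -47079 - 6 = -47085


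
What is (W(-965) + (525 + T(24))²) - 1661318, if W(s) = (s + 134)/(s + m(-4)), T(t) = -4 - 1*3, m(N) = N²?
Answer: -1321950475/949 ≈ -1.3930e+6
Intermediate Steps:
T(t) = -7 (T(t) = -4 - 3 = -7)
W(s) = (134 + s)/(16 + s) (W(s) = (s + 134)/(s + (-4)²) = (134 + s)/(s + 16) = (134 + s)/(16 + s))
(W(-965) + (525 + T(24))²) - 1661318 = ((134 - 965)/(16 - 965) + (525 - 7)²) - 1661318 = (-831/(-949) + 518²) - 1661318 = (-1/949*(-831) + 268324) - 1661318 = (831/949 + 268324) - 1661318 = 254640307/949 - 1661318 = -1321950475/949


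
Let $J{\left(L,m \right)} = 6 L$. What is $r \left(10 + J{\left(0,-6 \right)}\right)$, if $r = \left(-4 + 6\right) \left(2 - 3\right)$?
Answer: $-20$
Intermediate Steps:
$r = -2$ ($r = 2 \left(-1\right) = -2$)
$r \left(10 + J{\left(0,-6 \right)}\right) = - 2 \left(10 + 6 \cdot 0\right) = - 2 \left(10 + 0\right) = \left(-2\right) 10 = -20$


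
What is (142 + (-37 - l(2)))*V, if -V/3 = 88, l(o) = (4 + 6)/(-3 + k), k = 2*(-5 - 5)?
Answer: -640200/23 ≈ -27835.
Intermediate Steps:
k = -20 (k = 2*(-10) = -20)
l(o) = -10/23 (l(o) = (4 + 6)/(-3 - 20) = 10/(-23) = 10*(-1/23) = -10/23)
V = -264 (V = -3*88 = -264)
(142 + (-37 - l(2)))*V = (142 + (-37 - 1*(-10/23)))*(-264) = (142 + (-37 + 10/23))*(-264) = (142 - 841/23)*(-264) = (2425/23)*(-264) = -640200/23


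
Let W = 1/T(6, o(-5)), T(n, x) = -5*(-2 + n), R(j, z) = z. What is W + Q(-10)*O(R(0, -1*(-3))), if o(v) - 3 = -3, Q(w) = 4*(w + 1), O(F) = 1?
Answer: -721/20 ≈ -36.050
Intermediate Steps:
Q(w) = 4 + 4*w (Q(w) = 4*(1 + w) = 4 + 4*w)
o(v) = 0 (o(v) = 3 - 3 = 0)
T(n, x) = 10 - 5*n
W = -1/20 (W = 1/(10 - 5*6) = 1/(10 - 30) = 1/(-20) = -1/20 ≈ -0.050000)
W + Q(-10)*O(R(0, -1*(-3))) = -1/20 + (4 + 4*(-10))*1 = -1/20 + (4 - 40)*1 = -1/20 - 36*1 = -1/20 - 36 = -721/20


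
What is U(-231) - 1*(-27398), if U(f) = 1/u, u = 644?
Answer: 17644313/644 ≈ 27398.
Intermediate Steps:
U(f) = 1/644
U(-231) - 1*(-27398) = 1/644 - 1*(-27398) = 1/644 + 27398 = 17644313/644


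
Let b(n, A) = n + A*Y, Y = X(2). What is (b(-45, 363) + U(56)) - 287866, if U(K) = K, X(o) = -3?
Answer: -288944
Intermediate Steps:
Y = -3
b(n, A) = n - 3*A (b(n, A) = n + A*(-3) = n - 3*A)
(b(-45, 363) + U(56)) - 287866 = ((-45 - 3*363) + 56) - 287866 = ((-45 - 1089) + 56) - 287866 = (-1134 + 56) - 287866 = -1078 - 287866 = -288944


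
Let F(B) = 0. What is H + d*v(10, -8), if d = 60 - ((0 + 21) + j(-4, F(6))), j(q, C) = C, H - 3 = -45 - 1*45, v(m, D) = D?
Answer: -399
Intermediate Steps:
H = -87 (H = 3 + (-45 - 1*45) = 3 + (-45 - 45) = 3 - 90 = -87)
d = 39 (d = 60 - ((0 + 21) + 0) = 60 - (21 + 0) = 60 - 1*21 = 60 - 21 = 39)
H + d*v(10, -8) = -87 + 39*(-8) = -87 - 312 = -399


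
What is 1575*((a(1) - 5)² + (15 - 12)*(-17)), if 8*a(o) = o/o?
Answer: -2745225/64 ≈ -42894.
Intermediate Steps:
a(o) = ⅛ (a(o) = (o/o)/8 = (⅛)*1 = ⅛)
1575*((a(1) - 5)² + (15 - 12)*(-17)) = 1575*((⅛ - 5)² + (15 - 12)*(-17)) = 1575*((-39/8)² + 3*(-17)) = 1575*(1521/64 - 51) = 1575*(-1743/64) = -2745225/64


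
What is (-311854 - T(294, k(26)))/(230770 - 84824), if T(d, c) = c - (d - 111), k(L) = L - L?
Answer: -311671/145946 ≈ -2.1355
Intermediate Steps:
k(L) = 0
T(d, c) = 111 + c - d (T(d, c) = c - (-111 + d) = c + (111 - d) = 111 + c - d)
(-311854 - T(294, k(26)))/(230770 - 84824) = (-311854 - (111 + 0 - 1*294))/(230770 - 84824) = (-311854 - (111 + 0 - 294))/145946 = (-311854 - 1*(-183))*(1/145946) = (-311854 + 183)*(1/145946) = -311671*1/145946 = -311671/145946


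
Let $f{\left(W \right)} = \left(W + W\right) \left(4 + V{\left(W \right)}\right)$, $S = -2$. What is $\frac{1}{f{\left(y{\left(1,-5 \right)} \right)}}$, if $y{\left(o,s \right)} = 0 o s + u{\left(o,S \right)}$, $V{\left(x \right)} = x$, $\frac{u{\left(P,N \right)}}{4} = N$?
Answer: $\frac{1}{64} \approx 0.015625$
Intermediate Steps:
$u{\left(P,N \right)} = 4 N$
$y{\left(o,s \right)} = -8$ ($y{\left(o,s \right)} = 0 o s + 4 \left(-2\right) = 0 s - 8 = 0 - 8 = -8$)
$f{\left(W \right)} = 2 W \left(4 + W\right)$ ($f{\left(W \right)} = \left(W + W\right) \left(4 + W\right) = 2 W \left(4 + W\right)$)
$\frac{1}{f{\left(y{\left(1,-5 \right)} \right)}} = \frac{1}{2 \left(-8\right) \left(4 - 8\right)} = \frac{1}{2 \left(-8\right) \left(-4\right)} = \frac{1}{64}$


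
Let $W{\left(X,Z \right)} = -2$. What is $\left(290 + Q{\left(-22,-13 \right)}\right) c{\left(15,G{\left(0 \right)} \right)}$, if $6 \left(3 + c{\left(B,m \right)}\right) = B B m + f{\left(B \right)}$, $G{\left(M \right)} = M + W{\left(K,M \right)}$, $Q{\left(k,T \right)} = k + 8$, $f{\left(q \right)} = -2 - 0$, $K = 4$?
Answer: $-21620$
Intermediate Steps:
$f{\left(q \right)} = -2$ ($f{\left(q \right)} = -2 + 0 = -2$)
$Q{\left(k,T \right)} = 8 + k$
$G{\left(M \right)} = -2 + M$ ($G{\left(M \right)} = M - 2 = -2 + M$)
$c{\left(B,m \right)} = - \frac{10}{3} + \frac{m B^{2}}{6}$ ($c{\left(B,m \right)} = -3 + \frac{B B m - 2}{6} = -3 + \frac{B^{2} m - 2}{6} = -3 + \frac{m B^{2} - 2}{6} = -3 + \frac{-2 + m B^{2}}{6} = -3 + \left(- \frac{1}{3} + \frac{m B^{2}}{6}\right) = - \frac{10}{3} + \frac{m B^{2}}{6}$)
$\left(290 + Q{\left(-22,-13 \right)}\right) c{\left(15,G{\left(0 \right)} \right)} = \left(290 + \left(8 - 22\right)\right) \left(- \frac{10}{3} + \frac{\left(-2 + 0\right) 15^{2}}{6}\right) = \left(290 - 14\right) \left(- \frac{10}{3} + \frac{1}{6} \left(-2\right) 225\right) = 276 \left(- \frac{10}{3} - 75\right) = 276 \left(- \frac{235}{3}\right) = -21620$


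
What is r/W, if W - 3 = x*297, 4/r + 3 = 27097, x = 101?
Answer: 1/203205000 ≈ 4.9211e-9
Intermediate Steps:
r = 2/13547 (r = 4/(-3 + 27097) = 4/27094 = 4*(1/27094) = 2/13547 ≈ 0.00014763)
W = 30000 (W = 3 + 101*297 = 3 + 29997 = 30000)
r/W = (2/13547)/30000 = (2/13547)*(1/30000) = 1/203205000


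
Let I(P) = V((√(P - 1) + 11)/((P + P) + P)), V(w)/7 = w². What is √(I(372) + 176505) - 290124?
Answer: -290124 + √(219829214724 + 154*√371)/1116 ≈ -2.8970e+5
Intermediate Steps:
V(w) = 7*w²
I(P) = 7*(11 + √(-1 + P))²/(9*P²) (I(P) = 7*((√(P - 1) + 11)/((P + P) + P))² = 7*((√(-1 + P) + 11)/(2*P + P))² = 7*((11 + √(-1 + P))/((3*P)))² = 7*((11 + √(-1 + P))*(1/(3*P)))² = 7*((11 + √(-1 + P))/(3*P))² = 7*((11 + √(-1 + P))²/(9*P²)) = 7*(11 + √(-1 + P))²/(9*P²))
√(I(372) + 176505) - 290124 = √((7/9)*(11 + √(-1 + 372))²/372² + 176505) - 290124 = √((7/9)*(1/138384)*(11 + √371)² + 176505) - 290124 = √(7*(11 + √371)²/1245456 + 176505) - 290124 = √(176505 + 7*(11 + √371)²/1245456) - 290124 = -290124 + √(176505 + 7*(11 + √371)²/1245456)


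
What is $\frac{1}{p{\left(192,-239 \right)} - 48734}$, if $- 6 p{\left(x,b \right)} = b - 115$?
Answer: $- \frac{1}{48675} \approx -2.0544 \cdot 10^{-5}$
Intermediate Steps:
$p{\left(x,b \right)} = \frac{115}{6} - \frac{b}{6}$ ($p{\left(x,b \right)} = - \frac{b - 115}{6} = - \frac{-115 + b}{6} = \frac{115}{6} - \frac{b}{6}$)
$\frac{1}{p{\left(192,-239 \right)} - 48734} = \frac{1}{\left(\frac{115}{6} - - \frac{239}{6}\right) - 48734} = \frac{1}{\left(\frac{115}{6} + \frac{239}{6}\right) - 48734} = \frac{1}{59 - 48734} = \frac{1}{-48675} = - \frac{1}{48675}$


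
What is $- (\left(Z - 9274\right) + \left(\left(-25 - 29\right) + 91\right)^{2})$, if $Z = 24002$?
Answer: $-16097$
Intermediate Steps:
$- (\left(Z - 9274\right) + \left(\left(-25 - 29\right) + 91\right)^{2}) = - (\left(24002 - 9274\right) + \left(\left(-25 - 29\right) + 91\right)^{2}) = - (14728 + \left(-54 + 91\right)^{2}) = - (14728 + 37^{2}) = - (14728 + 1369) = \left(-1\right) 16097 = -16097$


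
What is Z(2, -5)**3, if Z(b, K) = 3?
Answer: 27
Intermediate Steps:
Z(2, -5)**3 = 3**3 = 27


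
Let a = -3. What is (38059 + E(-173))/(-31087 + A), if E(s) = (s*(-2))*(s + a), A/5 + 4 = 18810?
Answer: -22837/62943 ≈ -0.36282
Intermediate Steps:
A = 94030 (A = -20 + 5*18810 = -20 + 94050 = 94030)
E(s) = -2*s*(-3 + s) (E(s) = (s*(-2))*(s - 3) = (-2*s)*(-3 + s) = -2*s*(-3 + s))
(38059 + E(-173))/(-31087 + A) = (38059 + 2*(-173)*(3 - 1*(-173)))/(-31087 + 94030) = (38059 + 2*(-173)*(3 + 173))/62943 = (38059 + 2*(-173)*176)*(1/62943) = (38059 - 60896)*(1/62943) = -22837*1/62943 = -22837/62943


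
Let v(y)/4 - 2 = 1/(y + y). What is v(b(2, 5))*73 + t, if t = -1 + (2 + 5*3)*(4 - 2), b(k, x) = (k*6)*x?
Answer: 18583/30 ≈ 619.43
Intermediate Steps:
b(k, x) = 6*k*x (b(k, x) = (6*k)*x = 6*k*x)
t = 33 (t = -1 + (2 + 15)*2 = -1 + 17*2 = -1 + 34 = 33)
v(y) = 8 + 2/y (v(y) = 8 + 4/(y + y) = 8 + 4/((2*y)) = 8 + 4*(1/(2*y)) = 8 + 2/y)
v(b(2, 5))*73 + t = (8 + 2/((6*2*5)))*73 + 33 = (8 + 2/60)*73 + 33 = (8 + 2*(1/60))*73 + 33 = (8 + 1/30)*73 + 33 = (241/30)*73 + 33 = 17593/30 + 33 = 18583/30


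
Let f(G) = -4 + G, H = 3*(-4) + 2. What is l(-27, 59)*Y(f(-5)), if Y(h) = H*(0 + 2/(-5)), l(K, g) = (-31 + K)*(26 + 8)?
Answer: -7888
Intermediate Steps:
H = -10 (H = -12 + 2 = -10)
l(K, g) = -1054 + 34*K (l(K, g) = (-31 + K)*34 = -1054 + 34*K)
Y(h) = 4 (Y(h) = -10*(0 + 2/(-5)) = -10*(0 + 2*(-⅕)) = -10*(0 - ⅖) = -10*(-⅖) = 4)
l(-27, 59)*Y(f(-5)) = (-1054 + 34*(-27))*4 = (-1054 - 918)*4 = -1972*4 = -7888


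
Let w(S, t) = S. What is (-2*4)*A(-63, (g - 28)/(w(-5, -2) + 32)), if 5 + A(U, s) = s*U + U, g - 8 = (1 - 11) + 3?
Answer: 40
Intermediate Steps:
g = 1 (g = 8 + ((1 - 11) + 3) = 8 + (-10 + 3) = 8 - 7 = 1)
A(U, s) = -5 + U + U*s (A(U, s) = -5 + (s*U + U) = -5 + (U*s + U) = -5 + (U + U*s) = -5 + U + U*s)
(-2*4)*A(-63, (g - 28)/(w(-5, -2) + 32)) = (-2*4)*(-5 - 63 - 63*(1 - 28)/(-5 + 32)) = -8*(-5 - 63 - (-1701)/27) = -8*(-5 - 63 - 63*(-1)) = -8*(-5 - 63 + 63) = -8*(-5) = 40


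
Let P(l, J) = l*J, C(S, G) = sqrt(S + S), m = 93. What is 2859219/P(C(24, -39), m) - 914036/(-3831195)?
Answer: 914036/3831195 + 317691*sqrt(3)/124 ≈ 4437.8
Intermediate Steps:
C(S, G) = sqrt(2)*sqrt(S) (C(S, G) = sqrt(2*S) = sqrt(2)*sqrt(S))
P(l, J) = J*l
2859219/P(C(24, -39), m) - 914036/(-3831195) = 2859219/((93*(sqrt(2)*sqrt(24)))) - 914036/(-3831195) = 2859219/((93*(sqrt(2)*(2*sqrt(6))))) - 914036*(-1/3831195) = 2859219/((93*(4*sqrt(3)))) + 914036/3831195 = 2859219/((372*sqrt(3))) + 914036/3831195 = 2859219*(sqrt(3)/1116) + 914036/3831195 = 317691*sqrt(3)/124 + 914036/3831195 = 914036/3831195 + 317691*sqrt(3)/124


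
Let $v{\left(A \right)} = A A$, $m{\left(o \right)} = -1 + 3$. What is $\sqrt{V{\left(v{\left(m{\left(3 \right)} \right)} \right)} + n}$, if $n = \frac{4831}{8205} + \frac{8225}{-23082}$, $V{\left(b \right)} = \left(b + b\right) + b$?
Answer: $\frac{\sqrt{48750037077597330}}{63129270} \approx 3.4975$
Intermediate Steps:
$m{\left(o \right)} = 2$
$v{\left(A \right)} = A^{2}$
$V{\left(b \right)} = 3 b$ ($V{\left(b \right)} = 2 b + b = 3 b$)
$n = \frac{14674339}{63129270}$ ($n = 4831 \cdot \frac{1}{8205} + 8225 \left(- \frac{1}{23082}\right) = \frac{4831}{8205} - \frac{8225}{23082} = \frac{14674339}{63129270} \approx 0.23245$)
$\sqrt{V{\left(v{\left(m{\left(3 \right)} \right)} \right)} + n} = \sqrt{3 \cdot 2^{2} + \frac{14674339}{63129270}} = \sqrt{3 \cdot 4 + \frac{14674339}{63129270}} = \sqrt{12 + \frac{14674339}{63129270}} = \sqrt{\frac{772225579}{63129270}} = \frac{\sqrt{48750037077597330}}{63129270}$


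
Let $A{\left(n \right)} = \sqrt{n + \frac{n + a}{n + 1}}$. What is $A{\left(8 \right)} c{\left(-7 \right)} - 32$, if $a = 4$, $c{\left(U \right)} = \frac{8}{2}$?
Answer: $-32 + \frac{8 \sqrt{21}}{3} \approx -19.78$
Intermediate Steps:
$c{\left(U \right)} = 4$ ($c{\left(U \right)} = 8 \cdot \frac{1}{2} = 4$)
$A{\left(n \right)} = \sqrt{n + \frac{4 + n}{1 + n}}$ ($A{\left(n \right)} = \sqrt{n + \frac{n + 4}{n + 1}} = \sqrt{n + \frac{4 + n}{1 + n}}$)
$A{\left(8 \right)} c{\left(-7 \right)} - 32 = \sqrt{\frac{4 + 8 + 8 \left(1 + 8\right)}{1 + 8}} \cdot 4 - 32 = \sqrt{\frac{4 + 8 + 8 \cdot 9}{9}} \cdot 4 - 32 = \sqrt{\frac{4 + 8 + 72}{9}} \cdot 4 - 32 = \sqrt{\frac{1}{9} \cdot 84} \cdot 4 - 32 = \sqrt{\frac{28}{3}} \cdot 4 - 32 = \frac{2 \sqrt{21}}{3} \cdot 4 - 32 = \frac{8 \sqrt{21}}{3} - 32 = -32 + \frac{8 \sqrt{21}}{3}$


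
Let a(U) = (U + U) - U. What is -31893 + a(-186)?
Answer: -32079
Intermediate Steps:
a(U) = U (a(U) = 2*U - U = U)
-31893 + a(-186) = -31893 - 186 = -32079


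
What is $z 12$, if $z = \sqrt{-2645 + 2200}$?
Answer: $12 i \sqrt{445} \approx 253.14 i$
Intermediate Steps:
$z = i \sqrt{445}$ ($z = \sqrt{-445} = i \sqrt{445} \approx 21.095 i$)
$z 12 = i \sqrt{445} \cdot 12 = 12 i \sqrt{445}$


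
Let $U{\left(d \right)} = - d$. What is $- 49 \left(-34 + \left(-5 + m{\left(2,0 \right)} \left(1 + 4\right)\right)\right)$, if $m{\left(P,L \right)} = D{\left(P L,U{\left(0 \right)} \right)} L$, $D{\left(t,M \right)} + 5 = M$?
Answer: $1911$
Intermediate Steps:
$D{\left(t,M \right)} = -5 + M$
$m{\left(P,L \right)} = - 5 L$ ($m{\left(P,L \right)} = \left(-5 - 0\right) L = \left(-5 + 0\right) L = - 5 L$)
$- 49 \left(-34 + \left(-5 + m{\left(2,0 \right)} \left(1 + 4\right)\right)\right) = - 49 \left(-34 - \left(5 - \left(-5\right) 0 \left(1 + 4\right)\right)\right) = - 49 \left(-34 + \left(-5 + 0 \cdot 5\right)\right) = - 49 \left(-34 + \left(-5 + 0\right)\right) = - 49 \left(-34 - 5\right) = \left(-49\right) \left(-39\right) = 1911$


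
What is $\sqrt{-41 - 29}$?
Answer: $i \sqrt{70} \approx 8.3666 i$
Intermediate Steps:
$\sqrt{-41 - 29} = \sqrt{-70} = i \sqrt{70}$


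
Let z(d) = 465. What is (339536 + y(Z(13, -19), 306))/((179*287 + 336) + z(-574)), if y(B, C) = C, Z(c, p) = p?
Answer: 169921/26087 ≈ 6.5136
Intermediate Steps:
(339536 + y(Z(13, -19), 306))/((179*287 + 336) + z(-574)) = (339536 + 306)/((179*287 + 336) + 465) = 339842/((51373 + 336) + 465) = 339842/(51709 + 465) = 339842/52174 = 339842*(1/52174) = 169921/26087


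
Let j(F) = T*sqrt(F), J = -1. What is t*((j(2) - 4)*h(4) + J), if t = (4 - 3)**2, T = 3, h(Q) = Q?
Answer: -17 + 12*sqrt(2) ≈ -0.029437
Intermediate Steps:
j(F) = 3*sqrt(F)
t = 1 (t = 1**2 = 1)
t*((j(2) - 4)*h(4) + J) = 1*((3*sqrt(2) - 4)*4 - 1) = 1*((-4 + 3*sqrt(2))*4 - 1) = 1*((-16 + 12*sqrt(2)) - 1) = 1*(-17 + 12*sqrt(2)) = -17 + 12*sqrt(2)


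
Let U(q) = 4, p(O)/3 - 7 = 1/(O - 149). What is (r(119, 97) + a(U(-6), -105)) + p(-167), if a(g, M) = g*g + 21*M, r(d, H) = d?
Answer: -647487/316 ≈ -2049.0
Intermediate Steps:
p(O) = 21 + 3/(-149 + O) (p(O) = 21 + 3/(O - 149) = 21 + 3/(-149 + O))
a(g, M) = g² + 21*M
(r(119, 97) + a(U(-6), -105)) + p(-167) = (119 + (4² + 21*(-105))) + 3*(-1042 + 7*(-167))/(-149 - 167) = (119 + (16 - 2205)) + 3*(-1042 - 1169)/(-316) = (119 - 2189) + 3*(-1/316)*(-2211) = -2070 + 6633/316 = -647487/316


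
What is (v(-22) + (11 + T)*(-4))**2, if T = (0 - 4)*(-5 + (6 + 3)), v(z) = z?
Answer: 4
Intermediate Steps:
T = -16 (T = -4*(-5 + 9) = -4*4 = -16)
(v(-22) + (11 + T)*(-4))**2 = (-22 + (11 - 16)*(-4))**2 = (-22 - 5*(-4))**2 = (-22 + 20)**2 = (-2)**2 = 4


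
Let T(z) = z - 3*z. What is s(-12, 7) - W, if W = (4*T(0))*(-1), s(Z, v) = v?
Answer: 7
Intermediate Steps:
T(z) = -2*z
W = 0 (W = (4*(-2*0))*(-1) = (4*0)*(-1) = 0*(-1) = 0)
s(-12, 7) - W = 7 - 1*0 = 7 + 0 = 7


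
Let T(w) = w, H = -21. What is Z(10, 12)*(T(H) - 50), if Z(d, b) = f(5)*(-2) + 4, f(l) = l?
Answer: 426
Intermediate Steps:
Z(d, b) = -6 (Z(d, b) = 5*(-2) + 4 = -10 + 4 = -6)
Z(10, 12)*(T(H) - 50) = -6*(-21 - 50) = -6*(-71) = 426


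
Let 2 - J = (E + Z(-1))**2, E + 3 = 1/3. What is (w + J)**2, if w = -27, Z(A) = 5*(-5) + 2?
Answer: 37871716/81 ≈ 4.6755e+5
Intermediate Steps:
E = -8/3 (E = -3 + 1/3 = -8/3 ≈ -2.6667)
Z(A) = -23 (Z(A) = -25 + 2 = -23)
J = -5911/9 (J = 2 - (-8/3 - 23)**2 = 2 - (-77/3)**2 = 2 - 1*5929/9 = 2 - 5929/9 = -5911/9 ≈ -656.78)
(w + J)**2 = (-27 - 5911/9)**2 = (-6154/9)**2 = 37871716/81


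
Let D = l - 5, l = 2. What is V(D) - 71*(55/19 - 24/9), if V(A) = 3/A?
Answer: -980/57 ≈ -17.193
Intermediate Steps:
D = -3 (D = 2 - 5 = -3)
V(D) - 71*(55/19 - 24/9) = 3/(-3) - 71*(55/19 - 24/9) = 3*(-⅓) - 71*(55*(1/19) - 24*⅑) = -1 - 71*(55/19 - 8/3) = -1 - 71*13/57 = -1 - 923/57 = -980/57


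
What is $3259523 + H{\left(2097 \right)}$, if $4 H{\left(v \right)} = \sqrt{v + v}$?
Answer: $3259523 + \frac{3 \sqrt{466}}{4} \approx 3.2595 \cdot 10^{6}$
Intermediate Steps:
$H{\left(v \right)} = \frac{\sqrt{2} \sqrt{v}}{4}$ ($H{\left(v \right)} = \frac{\sqrt{v + v}}{4} = \frac{\sqrt{2 v}}{4} = \frac{\sqrt{2} \sqrt{v}}{4}$)
$3259523 + H{\left(2097 \right)} = 3259523 + \frac{\sqrt{2} \sqrt{2097}}{4} = 3259523 + \frac{\sqrt{2} \cdot 3 \sqrt{233}}{4} = 3259523 + \frac{3 \sqrt{466}}{4}$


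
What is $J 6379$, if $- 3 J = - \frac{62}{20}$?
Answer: $\frac{197749}{30} \approx 6591.6$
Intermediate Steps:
$J = \frac{31}{30}$ ($J = - \frac{\left(-62\right) \frac{1}{20}}{3} = \left(- \frac{1}{3}\right) \left(- \frac{31}{10}\right) = \frac{31}{30} \approx 1.0333$)
$J 6379 = \frac{31}{30} \cdot 6379 = \frac{197749}{30}$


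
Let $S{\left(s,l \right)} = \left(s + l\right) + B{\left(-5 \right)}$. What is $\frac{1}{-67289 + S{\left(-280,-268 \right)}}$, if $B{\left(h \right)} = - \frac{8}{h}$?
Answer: $- \frac{5}{339177} \approx -1.4742 \cdot 10^{-5}$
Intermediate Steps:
$S{\left(s,l \right)} = \frac{8}{5} + l + s$ ($S{\left(s,l \right)} = \left(s + l\right) - \frac{8}{-5} = \left(l + s\right) - - \frac{8}{5} = \left(l + s\right) + \frac{8}{5} = \frac{8}{5} + l + s$)
$\frac{1}{-67289 + S{\left(-280,-268 \right)}} = \frac{1}{-67289 - \frac{2732}{5}} = \frac{1}{- \frac{339177}{5}} = - \frac{5}{339177}$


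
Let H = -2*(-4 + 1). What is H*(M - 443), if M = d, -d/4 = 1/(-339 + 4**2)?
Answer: -858510/323 ≈ -2657.9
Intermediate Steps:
H = 6 (H = -2*(-3) = 6)
d = 4/323 (d = -4/(-339 + 4**2) = -4/(-339 + 16) = -4/(-323) = -4*(-1/323) = 4/323 ≈ 0.012384)
M = 4/323 ≈ 0.012384
H*(M - 443) = 6*(4/323 - 443) = 6*(-143085/323) = -858510/323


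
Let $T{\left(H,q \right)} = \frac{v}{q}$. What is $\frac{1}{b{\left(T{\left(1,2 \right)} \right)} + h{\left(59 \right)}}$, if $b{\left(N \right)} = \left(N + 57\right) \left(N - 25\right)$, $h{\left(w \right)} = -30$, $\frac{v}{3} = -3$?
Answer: $- \frac{4}{6315} \approx -0.00063341$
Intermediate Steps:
$v = -9$ ($v = 3 \left(-3\right) = -9$)
$T{\left(H,q \right)} = - \frac{9}{q}$
$b{\left(N \right)} = \left(-25 + N\right) \left(57 + N\right)$ ($b{\left(N \right)} = \left(57 + N\right) \left(-25 + N\right) = \left(-25 + N\right) \left(57 + N\right)$)
$\frac{1}{b{\left(T{\left(1,2 \right)} \right)} + h{\left(59 \right)}} = \frac{1}{\left(-1425 + \left(- \frac{9}{2}\right)^{2} + 32 \left(- \frac{9}{2}\right)\right) - 30} = \frac{1}{\left(-1425 + \frac{81}{4} - 144\right) - 30} = \frac{1}{- \frac{6195}{4} - 30} = \frac{1}{- \frac{6315}{4}} = - \frac{4}{6315}$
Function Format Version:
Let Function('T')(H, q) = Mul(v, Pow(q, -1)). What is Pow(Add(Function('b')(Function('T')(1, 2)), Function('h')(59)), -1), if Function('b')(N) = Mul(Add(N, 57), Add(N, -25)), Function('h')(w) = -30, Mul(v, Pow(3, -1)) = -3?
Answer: Rational(-4, 6315) ≈ -0.00063341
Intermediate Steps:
v = -9 (v = Mul(3, -3) = -9)
Function('T')(H, q) = Mul(-9, Pow(q, -1))
Function('b')(N) = Mul(Add(-25, N), Add(57, N)) (Function('b')(N) = Mul(Add(57, N), Add(-25, N)) = Mul(Add(-25, N), Add(57, N)))
Pow(Add(Function('b')(Function('T')(1, 2)), Function('h')(59)), -1) = Pow(Add(Add(-1425, Pow(Mul(-9, Pow(2, -1)), 2), Mul(32, Mul(-9, Pow(2, -1)))), -30), -1) = Pow(Add(Add(-1425, Pow(Mul(-9, Rational(1, 2)), 2), Mul(32, Mul(-9, Rational(1, 2)))), -30), -1) = Pow(Add(Add(-1425, Pow(Rational(-9, 2), 2), Mul(32, Rational(-9, 2))), -30), -1) = Pow(Add(Add(-1425, Rational(81, 4), -144), -30), -1) = Pow(Add(Rational(-6195, 4), -30), -1) = Pow(Rational(-6315, 4), -1) = Rational(-4, 6315)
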